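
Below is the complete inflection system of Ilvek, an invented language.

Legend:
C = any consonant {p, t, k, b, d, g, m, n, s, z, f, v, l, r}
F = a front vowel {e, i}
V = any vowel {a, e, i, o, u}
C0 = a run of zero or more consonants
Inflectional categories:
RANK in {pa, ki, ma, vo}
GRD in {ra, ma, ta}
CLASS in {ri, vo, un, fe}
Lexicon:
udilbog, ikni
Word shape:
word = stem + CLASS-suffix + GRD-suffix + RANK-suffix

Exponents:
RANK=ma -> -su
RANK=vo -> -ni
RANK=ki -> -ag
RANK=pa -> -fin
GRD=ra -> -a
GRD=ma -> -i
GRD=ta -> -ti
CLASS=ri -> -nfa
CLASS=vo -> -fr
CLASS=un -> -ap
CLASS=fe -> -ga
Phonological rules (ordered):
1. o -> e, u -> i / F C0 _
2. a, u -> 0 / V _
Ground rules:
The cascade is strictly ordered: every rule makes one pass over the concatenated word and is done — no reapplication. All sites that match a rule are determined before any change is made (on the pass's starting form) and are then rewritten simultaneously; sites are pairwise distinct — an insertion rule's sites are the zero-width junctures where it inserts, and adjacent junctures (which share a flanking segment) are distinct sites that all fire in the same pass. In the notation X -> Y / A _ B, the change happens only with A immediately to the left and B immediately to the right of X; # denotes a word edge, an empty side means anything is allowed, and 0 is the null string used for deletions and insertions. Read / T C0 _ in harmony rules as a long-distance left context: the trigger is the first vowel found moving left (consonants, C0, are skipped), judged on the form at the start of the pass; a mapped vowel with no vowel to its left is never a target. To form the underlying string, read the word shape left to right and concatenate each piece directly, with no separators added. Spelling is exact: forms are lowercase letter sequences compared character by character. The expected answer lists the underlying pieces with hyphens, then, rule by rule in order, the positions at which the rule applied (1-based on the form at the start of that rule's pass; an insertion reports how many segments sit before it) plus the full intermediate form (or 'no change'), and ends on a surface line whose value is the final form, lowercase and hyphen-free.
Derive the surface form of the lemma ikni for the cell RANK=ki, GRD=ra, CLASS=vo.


underlying: ikni-fr-a-ag
1. o -> e, u -> i / F C0 _: no change
2. a, u -> 0 / V _: fires at position(s) 8: iknifrag
surface: iknifrag


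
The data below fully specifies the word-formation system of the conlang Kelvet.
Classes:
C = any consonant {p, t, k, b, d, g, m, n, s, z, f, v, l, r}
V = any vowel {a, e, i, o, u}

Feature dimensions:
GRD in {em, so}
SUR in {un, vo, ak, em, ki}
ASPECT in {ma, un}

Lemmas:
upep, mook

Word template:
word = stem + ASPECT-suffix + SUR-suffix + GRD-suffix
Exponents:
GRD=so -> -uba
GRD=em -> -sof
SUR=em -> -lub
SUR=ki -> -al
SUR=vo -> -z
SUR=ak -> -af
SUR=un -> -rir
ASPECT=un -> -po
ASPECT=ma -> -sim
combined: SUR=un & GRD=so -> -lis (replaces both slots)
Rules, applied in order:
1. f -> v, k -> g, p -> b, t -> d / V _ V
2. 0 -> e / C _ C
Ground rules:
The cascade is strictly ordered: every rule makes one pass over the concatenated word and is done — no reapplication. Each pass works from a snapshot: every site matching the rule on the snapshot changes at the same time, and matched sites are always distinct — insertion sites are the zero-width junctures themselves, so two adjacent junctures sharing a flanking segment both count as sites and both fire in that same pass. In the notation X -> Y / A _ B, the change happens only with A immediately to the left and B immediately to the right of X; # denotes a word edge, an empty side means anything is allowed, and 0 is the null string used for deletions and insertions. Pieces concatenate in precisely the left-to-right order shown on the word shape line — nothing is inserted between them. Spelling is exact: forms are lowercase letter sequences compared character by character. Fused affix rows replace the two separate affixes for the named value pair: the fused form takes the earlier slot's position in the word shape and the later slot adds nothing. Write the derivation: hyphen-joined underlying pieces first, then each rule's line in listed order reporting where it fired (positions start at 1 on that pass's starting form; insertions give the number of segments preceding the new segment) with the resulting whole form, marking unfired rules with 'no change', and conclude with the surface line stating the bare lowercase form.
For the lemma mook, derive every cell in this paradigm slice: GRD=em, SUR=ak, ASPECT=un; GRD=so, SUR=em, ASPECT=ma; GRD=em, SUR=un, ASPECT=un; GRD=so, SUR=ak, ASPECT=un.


cell GRD=em, SUR=ak, ASPECT=un:
underlying: mook-po-af-sof
1. f -> v, k -> g, p -> b, t -> d / V _ V: no change
2. 0 -> e / C _ C: inserts after position(s) 4, 8: mookepoafesof
surface: mookepoafesof

cell GRD=so, SUR=em, ASPECT=ma:
underlying: mook-sim-lub-uba
1. f -> v, k -> g, p -> b, t -> d / V _ V: no change
2. 0 -> e / C _ C: inserts after position(s) 4, 7: mookesimelububa
surface: mookesimelububa

cell GRD=em, SUR=un, ASPECT=un:
underlying: mook-po-rir-sof
1. f -> v, k -> g, p -> b, t -> d / V _ V: no change
2. 0 -> e / C _ C: inserts after position(s) 4, 9: mookeporiresof
surface: mookeporiresof

cell GRD=so, SUR=ak, ASPECT=un:
underlying: mook-po-af-uba
1. f -> v, k -> g, p -> b, t -> d / V _ V: fires at position(s) 8: mookpoavuba
2. 0 -> e / C _ C: inserts after position(s) 4: mookepoavuba
surface: mookepoavuba


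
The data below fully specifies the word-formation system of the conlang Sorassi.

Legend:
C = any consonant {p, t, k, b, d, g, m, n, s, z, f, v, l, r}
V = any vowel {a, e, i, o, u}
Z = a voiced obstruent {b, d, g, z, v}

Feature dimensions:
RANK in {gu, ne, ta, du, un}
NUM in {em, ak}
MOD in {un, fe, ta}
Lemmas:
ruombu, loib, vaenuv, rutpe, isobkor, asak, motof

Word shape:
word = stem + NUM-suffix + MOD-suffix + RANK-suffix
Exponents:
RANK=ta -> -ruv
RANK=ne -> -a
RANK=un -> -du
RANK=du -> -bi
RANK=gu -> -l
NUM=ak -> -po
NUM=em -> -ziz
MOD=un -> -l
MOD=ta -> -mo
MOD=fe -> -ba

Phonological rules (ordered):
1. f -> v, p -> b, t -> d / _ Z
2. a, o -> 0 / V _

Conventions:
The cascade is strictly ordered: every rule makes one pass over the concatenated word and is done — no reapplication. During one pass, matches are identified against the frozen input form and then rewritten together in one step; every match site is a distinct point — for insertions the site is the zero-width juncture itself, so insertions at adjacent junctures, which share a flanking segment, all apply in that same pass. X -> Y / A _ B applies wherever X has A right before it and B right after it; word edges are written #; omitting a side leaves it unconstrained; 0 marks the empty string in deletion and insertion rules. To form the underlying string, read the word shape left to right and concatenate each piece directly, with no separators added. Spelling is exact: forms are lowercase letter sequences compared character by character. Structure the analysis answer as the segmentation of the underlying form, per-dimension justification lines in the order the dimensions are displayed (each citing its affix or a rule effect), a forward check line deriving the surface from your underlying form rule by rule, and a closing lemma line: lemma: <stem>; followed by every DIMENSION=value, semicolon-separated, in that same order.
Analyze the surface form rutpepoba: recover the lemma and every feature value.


underlying: rutpe-po-ba-a
RANK=ne - signalled by the affix -a
NUM=ak - signalled by the affix -po
MOD=fe - signalled by the affix -ba
check: rutpepobaa -> rutpepobaa -> rutpepoba
lemma: rutpe; RANK=ne; NUM=ak; MOD=fe


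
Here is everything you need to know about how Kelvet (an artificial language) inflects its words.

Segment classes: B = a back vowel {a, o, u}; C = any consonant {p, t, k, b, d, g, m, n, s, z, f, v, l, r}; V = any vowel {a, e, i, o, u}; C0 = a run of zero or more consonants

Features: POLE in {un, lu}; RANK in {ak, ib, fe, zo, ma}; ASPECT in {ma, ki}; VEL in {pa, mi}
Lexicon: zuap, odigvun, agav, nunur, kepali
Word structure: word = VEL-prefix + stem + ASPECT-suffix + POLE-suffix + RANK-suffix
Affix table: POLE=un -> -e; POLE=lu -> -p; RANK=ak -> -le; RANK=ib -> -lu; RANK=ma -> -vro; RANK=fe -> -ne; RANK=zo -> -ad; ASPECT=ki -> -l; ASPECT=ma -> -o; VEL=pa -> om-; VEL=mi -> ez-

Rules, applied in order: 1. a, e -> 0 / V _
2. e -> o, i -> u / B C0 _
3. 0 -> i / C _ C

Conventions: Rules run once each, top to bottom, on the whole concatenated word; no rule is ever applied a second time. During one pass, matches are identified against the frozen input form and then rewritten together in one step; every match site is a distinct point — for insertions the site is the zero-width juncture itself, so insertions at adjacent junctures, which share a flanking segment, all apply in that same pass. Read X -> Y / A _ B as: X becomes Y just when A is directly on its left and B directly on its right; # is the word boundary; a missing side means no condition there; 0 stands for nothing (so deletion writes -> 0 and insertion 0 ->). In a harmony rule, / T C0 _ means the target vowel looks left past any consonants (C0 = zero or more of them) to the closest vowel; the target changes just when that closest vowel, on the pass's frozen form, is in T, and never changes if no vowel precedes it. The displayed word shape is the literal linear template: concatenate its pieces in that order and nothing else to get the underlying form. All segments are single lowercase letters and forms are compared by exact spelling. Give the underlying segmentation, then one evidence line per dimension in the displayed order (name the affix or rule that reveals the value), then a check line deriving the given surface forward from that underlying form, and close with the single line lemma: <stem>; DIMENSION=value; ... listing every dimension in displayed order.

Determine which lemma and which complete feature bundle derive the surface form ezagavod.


underlying: ez-agav-o-e-ad
POLE=un - signalled by the affix -e
RANK=zo - signalled by the affix -ad
ASPECT=ma - signalled by the affix -o
VEL=mi - signalled by the affix ez-
check: ezagavoead -> ezagavod -> ezagavod -> ezagavod
lemma: agav; POLE=un; RANK=zo; ASPECT=ma; VEL=mi


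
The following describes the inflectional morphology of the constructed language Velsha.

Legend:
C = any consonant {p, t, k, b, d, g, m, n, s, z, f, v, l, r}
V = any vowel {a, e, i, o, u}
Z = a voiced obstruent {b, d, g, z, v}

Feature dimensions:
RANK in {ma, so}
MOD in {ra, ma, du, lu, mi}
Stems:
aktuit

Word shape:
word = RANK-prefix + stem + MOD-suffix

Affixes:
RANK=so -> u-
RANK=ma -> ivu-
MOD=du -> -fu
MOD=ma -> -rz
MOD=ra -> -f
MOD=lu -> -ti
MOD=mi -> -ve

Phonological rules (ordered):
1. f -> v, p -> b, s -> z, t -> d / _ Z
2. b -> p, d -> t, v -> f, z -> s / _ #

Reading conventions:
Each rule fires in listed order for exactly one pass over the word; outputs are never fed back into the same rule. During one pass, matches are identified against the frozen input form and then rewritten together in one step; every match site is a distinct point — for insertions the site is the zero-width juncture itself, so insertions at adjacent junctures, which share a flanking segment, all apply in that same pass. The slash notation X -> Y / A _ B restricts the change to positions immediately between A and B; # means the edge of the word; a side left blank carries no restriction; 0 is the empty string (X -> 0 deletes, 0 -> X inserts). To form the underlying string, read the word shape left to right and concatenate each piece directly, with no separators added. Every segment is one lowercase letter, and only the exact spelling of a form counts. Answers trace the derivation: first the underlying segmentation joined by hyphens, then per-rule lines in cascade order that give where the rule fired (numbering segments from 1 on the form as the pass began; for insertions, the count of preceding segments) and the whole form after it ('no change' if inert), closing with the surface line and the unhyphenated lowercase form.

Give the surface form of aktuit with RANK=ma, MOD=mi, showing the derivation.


underlying: ivu-aktuit-ve
1. f -> v, p -> b, s -> z, t -> d / _ Z: fires at position(s) 9: ivuaktuidve
2. b -> p, d -> t, v -> f, z -> s / _ #: no change
surface: ivuaktuidve


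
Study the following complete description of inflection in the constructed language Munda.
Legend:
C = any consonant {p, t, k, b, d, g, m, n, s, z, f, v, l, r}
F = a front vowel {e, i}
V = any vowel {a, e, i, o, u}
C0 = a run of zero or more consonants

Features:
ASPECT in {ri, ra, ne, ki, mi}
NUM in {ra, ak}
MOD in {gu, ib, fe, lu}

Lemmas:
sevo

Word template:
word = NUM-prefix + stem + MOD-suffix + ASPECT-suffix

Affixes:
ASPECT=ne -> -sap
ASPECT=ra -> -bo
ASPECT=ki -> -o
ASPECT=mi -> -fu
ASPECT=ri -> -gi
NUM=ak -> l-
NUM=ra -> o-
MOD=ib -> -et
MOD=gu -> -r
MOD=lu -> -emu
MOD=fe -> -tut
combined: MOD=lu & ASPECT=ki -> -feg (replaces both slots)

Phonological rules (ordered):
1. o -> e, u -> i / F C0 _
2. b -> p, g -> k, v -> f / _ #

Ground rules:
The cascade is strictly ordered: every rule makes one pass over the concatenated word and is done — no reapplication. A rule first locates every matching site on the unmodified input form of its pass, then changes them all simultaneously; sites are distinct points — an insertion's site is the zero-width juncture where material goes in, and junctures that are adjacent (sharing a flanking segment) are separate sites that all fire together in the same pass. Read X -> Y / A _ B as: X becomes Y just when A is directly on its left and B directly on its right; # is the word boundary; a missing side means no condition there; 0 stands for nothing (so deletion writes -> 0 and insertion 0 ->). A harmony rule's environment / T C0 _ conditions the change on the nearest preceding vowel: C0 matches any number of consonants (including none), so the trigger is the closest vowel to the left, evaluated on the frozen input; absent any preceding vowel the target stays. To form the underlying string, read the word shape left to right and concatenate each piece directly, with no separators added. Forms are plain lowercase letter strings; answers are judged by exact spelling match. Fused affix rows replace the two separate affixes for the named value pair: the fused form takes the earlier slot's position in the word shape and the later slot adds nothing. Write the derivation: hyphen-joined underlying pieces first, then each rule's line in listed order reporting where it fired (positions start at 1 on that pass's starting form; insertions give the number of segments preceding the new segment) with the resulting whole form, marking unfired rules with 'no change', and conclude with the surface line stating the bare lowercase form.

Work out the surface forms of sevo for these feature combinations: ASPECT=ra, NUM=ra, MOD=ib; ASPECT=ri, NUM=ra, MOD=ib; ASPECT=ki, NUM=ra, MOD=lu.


cell ASPECT=ra, NUM=ra, MOD=ib:
underlying: o-sevo-et-bo
1. o -> e, u -> i / F C0 _: fires at position(s) 5, 9: oseveetbe
2. b -> p, g -> k, v -> f / _ #: no change
surface: oseveetbe

cell ASPECT=ri, NUM=ra, MOD=ib:
underlying: o-sevo-et-gi
1. o -> e, u -> i / F C0 _: fires at position(s) 5: oseveetgi
2. b -> p, g -> k, v -> f / _ #: no change
surface: oseveetgi

cell ASPECT=ki, NUM=ra, MOD=lu:
underlying: o-sevo-feg
1. o -> e, u -> i / F C0 _: fires at position(s) 5: osevefeg
2. b -> p, g -> k, v -> f / _ #: fires at position(s) 8: osevefek
surface: osevefek


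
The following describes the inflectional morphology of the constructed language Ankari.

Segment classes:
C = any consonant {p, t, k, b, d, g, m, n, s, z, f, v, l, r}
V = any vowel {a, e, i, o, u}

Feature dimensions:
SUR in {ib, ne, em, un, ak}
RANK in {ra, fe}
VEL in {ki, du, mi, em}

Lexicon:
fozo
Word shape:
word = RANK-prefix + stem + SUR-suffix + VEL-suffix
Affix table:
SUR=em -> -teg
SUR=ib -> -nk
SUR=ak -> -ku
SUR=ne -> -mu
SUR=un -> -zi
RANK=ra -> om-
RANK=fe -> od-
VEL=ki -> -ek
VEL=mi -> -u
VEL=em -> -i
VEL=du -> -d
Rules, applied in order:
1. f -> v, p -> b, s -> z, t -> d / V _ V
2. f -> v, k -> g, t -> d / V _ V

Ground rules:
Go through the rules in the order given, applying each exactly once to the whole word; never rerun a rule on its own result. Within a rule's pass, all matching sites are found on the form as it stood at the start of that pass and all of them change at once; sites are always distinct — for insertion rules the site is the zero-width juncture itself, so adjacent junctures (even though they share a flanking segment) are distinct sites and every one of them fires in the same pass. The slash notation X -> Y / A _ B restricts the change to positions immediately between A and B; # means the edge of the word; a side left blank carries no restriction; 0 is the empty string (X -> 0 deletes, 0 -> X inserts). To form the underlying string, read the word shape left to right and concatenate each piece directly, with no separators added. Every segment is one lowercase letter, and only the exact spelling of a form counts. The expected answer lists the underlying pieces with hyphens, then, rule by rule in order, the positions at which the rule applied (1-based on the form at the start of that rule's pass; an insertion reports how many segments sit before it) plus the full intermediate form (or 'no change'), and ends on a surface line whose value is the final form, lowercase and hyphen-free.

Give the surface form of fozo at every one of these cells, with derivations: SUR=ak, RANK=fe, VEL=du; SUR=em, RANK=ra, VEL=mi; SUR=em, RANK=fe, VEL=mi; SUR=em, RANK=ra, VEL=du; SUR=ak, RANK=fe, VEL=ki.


cell SUR=ak, RANK=fe, VEL=du:
underlying: od-fozo-ku-d
1. f -> v, p -> b, s -> z, t -> d / V _ V: no change
2. f -> v, k -> g, t -> d / V _ V: fires at position(s) 7: odfozogud
surface: odfozogud

cell SUR=em, RANK=ra, VEL=mi:
underlying: om-fozo-teg-u
1. f -> v, p -> b, s -> z, t -> d / V _ V: fires at position(s) 7: omfozodegu
2. f -> v, k -> g, t -> d / V _ V: no change
surface: omfozodegu

cell SUR=em, RANK=fe, VEL=mi:
underlying: od-fozo-teg-u
1. f -> v, p -> b, s -> z, t -> d / V _ V: fires at position(s) 7: odfozodegu
2. f -> v, k -> g, t -> d / V _ V: no change
surface: odfozodegu

cell SUR=em, RANK=ra, VEL=du:
underlying: om-fozo-teg-d
1. f -> v, p -> b, s -> z, t -> d / V _ V: fires at position(s) 7: omfozodegd
2. f -> v, k -> g, t -> d / V _ V: no change
surface: omfozodegd

cell SUR=ak, RANK=fe, VEL=ki:
underlying: od-fozo-ku-ek
1. f -> v, p -> b, s -> z, t -> d / V _ V: no change
2. f -> v, k -> g, t -> d / V _ V: fires at position(s) 7: odfozoguek
surface: odfozoguek


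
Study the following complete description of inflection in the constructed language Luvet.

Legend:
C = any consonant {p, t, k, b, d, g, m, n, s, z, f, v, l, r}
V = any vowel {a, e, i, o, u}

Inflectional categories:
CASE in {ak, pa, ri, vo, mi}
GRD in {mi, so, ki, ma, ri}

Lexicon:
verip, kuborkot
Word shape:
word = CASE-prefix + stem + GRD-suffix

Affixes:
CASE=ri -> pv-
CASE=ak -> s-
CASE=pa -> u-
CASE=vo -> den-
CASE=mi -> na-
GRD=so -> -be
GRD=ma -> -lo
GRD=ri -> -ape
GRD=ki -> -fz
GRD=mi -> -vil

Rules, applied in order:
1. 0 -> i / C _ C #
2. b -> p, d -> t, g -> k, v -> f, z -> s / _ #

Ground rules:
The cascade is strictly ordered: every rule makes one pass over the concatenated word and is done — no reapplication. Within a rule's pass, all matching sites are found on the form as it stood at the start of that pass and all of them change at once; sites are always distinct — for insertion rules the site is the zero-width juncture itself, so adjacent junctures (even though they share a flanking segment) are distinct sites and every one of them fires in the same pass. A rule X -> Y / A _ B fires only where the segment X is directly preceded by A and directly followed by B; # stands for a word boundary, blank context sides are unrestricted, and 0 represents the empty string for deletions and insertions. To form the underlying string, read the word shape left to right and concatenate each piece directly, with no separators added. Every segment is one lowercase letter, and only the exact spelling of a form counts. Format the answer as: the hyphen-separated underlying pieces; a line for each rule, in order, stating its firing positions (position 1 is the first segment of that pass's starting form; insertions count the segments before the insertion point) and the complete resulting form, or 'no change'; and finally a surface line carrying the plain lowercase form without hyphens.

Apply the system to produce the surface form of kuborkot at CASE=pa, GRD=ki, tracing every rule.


underlying: u-kuborkot-fz
1. 0 -> i / C _ C #: inserts after position(s) 10: ukuborkotfiz
2. b -> p, d -> t, g -> k, v -> f, z -> s / _ #: fires at position(s) 12: ukuborkotfis
surface: ukuborkotfis


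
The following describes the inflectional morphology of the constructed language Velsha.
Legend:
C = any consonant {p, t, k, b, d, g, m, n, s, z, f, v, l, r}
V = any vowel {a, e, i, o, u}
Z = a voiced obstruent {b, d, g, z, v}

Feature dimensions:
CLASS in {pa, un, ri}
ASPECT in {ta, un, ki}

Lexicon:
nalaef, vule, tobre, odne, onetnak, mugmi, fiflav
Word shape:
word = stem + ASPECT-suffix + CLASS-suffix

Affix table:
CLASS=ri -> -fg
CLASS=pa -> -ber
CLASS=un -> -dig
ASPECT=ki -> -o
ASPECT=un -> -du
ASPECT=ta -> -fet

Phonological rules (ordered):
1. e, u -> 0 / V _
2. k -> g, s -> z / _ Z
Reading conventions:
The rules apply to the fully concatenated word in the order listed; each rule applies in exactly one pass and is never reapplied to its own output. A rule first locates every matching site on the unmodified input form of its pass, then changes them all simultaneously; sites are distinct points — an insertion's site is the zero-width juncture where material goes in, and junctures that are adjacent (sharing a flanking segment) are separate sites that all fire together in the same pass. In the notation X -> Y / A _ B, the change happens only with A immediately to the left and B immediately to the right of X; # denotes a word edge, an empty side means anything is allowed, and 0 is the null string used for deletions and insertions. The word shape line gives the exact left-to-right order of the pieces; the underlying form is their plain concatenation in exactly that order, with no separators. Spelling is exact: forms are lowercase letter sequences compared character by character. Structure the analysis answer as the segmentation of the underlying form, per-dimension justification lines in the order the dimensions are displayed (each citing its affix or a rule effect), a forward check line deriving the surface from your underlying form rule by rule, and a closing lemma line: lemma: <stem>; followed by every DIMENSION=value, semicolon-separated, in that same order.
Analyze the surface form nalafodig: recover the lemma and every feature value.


underlying: nalaef-o-dig
CLASS=un - signalled by the affix -dig
ASPECT=ki - signalled by the affix -o
check: nalaefodig -> nalafodig -> nalafodig
lemma: nalaef; CLASS=un; ASPECT=ki


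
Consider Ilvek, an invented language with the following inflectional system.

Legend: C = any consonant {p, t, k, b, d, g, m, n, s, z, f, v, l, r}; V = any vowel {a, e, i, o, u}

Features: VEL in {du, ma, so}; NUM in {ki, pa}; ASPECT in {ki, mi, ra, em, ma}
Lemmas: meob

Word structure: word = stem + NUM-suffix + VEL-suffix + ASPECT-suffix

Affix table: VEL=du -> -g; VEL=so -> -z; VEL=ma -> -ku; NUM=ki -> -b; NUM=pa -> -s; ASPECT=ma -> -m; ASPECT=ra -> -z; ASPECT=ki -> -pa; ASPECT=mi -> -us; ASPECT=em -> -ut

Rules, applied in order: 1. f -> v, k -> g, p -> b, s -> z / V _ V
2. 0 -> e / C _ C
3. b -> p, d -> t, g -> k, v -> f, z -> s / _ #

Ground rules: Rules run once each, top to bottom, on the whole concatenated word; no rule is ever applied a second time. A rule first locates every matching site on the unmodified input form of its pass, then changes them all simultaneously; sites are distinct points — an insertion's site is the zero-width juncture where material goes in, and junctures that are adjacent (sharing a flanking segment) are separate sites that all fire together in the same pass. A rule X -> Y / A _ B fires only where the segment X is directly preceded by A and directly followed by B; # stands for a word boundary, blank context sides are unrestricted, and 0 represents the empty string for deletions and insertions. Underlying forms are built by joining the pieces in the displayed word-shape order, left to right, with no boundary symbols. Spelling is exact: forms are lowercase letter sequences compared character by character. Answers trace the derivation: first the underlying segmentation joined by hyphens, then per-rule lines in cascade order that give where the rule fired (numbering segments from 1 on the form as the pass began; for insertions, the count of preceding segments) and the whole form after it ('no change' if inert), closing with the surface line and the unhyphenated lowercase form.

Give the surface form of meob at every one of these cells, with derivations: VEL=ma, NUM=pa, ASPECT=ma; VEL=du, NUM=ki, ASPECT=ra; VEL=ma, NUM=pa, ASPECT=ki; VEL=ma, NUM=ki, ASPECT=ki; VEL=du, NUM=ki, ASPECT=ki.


cell VEL=ma, NUM=pa, ASPECT=ma:
underlying: meob-s-ku-m
1. f -> v, k -> g, p -> b, s -> z / V _ V: no change
2. 0 -> e / C _ C: inserts after position(s) 4, 5: meobesekum
3. b -> p, d -> t, g -> k, v -> f, z -> s / _ #: no change
surface: meobesekum

cell VEL=du, NUM=ki, ASPECT=ra:
underlying: meob-b-g-z
1. f -> v, k -> g, p -> b, s -> z / V _ V: no change
2. 0 -> e / C _ C: inserts after position(s) 4, 5, 6: meobebegez
3. b -> p, d -> t, g -> k, v -> f, z -> s / _ #: fires at position(s) 10: meobebeges
surface: meobebeges

cell VEL=ma, NUM=pa, ASPECT=ki:
underlying: meob-s-ku-pa
1. f -> v, k -> g, p -> b, s -> z / V _ V: fires at position(s) 8: meobskuba
2. 0 -> e / C _ C: inserts after position(s) 4, 5: meobesekuba
3. b -> p, d -> t, g -> k, v -> f, z -> s / _ #: no change
surface: meobesekuba

cell VEL=ma, NUM=ki, ASPECT=ki:
underlying: meob-b-ku-pa
1. f -> v, k -> g, p -> b, s -> z / V _ V: fires at position(s) 8: meobbkuba
2. 0 -> e / C _ C: inserts after position(s) 4, 5: meobebekuba
3. b -> p, d -> t, g -> k, v -> f, z -> s / _ #: no change
surface: meobebekuba

cell VEL=du, NUM=ki, ASPECT=ki:
underlying: meob-b-g-pa
1. f -> v, k -> g, p -> b, s -> z / V _ V: no change
2. 0 -> e / C _ C: inserts after position(s) 4, 5, 6: meobebegepa
3. b -> p, d -> t, g -> k, v -> f, z -> s / _ #: no change
surface: meobebegepa


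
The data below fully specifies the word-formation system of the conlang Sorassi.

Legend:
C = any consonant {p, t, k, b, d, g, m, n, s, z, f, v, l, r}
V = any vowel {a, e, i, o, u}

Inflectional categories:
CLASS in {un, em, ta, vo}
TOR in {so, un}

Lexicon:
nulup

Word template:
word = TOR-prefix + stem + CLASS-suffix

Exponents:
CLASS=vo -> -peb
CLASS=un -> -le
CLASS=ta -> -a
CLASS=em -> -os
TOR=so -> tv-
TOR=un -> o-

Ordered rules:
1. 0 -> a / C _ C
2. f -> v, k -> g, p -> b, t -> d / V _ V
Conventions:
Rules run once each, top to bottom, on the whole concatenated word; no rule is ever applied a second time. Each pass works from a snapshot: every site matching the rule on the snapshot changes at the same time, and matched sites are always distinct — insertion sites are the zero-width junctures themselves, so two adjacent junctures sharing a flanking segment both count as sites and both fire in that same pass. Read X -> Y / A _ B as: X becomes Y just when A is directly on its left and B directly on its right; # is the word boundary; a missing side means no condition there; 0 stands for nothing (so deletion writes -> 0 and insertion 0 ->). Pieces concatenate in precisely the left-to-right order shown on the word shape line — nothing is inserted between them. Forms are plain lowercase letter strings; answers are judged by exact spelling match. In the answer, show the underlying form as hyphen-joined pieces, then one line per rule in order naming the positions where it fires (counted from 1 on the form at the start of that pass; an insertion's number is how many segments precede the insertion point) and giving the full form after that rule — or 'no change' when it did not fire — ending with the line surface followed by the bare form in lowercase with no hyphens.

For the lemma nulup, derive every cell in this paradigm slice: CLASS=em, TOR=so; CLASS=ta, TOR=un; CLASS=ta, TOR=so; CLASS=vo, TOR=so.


cell CLASS=em, TOR=so:
underlying: tv-nulup-os
1. 0 -> a / C _ C: inserts after position(s) 1, 2: tavanulupos
2. f -> v, k -> g, p -> b, t -> d / V _ V: fires at position(s) 9: tavanulubos
surface: tavanulubos

cell CLASS=ta, TOR=un:
underlying: o-nulup-a
1. 0 -> a / C _ C: no change
2. f -> v, k -> g, p -> b, t -> d / V _ V: fires at position(s) 6: onuluba
surface: onuluba

cell CLASS=ta, TOR=so:
underlying: tv-nulup-a
1. 0 -> a / C _ C: inserts after position(s) 1, 2: tavanulupa
2. f -> v, k -> g, p -> b, t -> d / V _ V: fires at position(s) 9: tavanuluba
surface: tavanuluba

cell CLASS=vo, TOR=so:
underlying: tv-nulup-peb
1. 0 -> a / C _ C: inserts after position(s) 1, 2, 7: tavanulupapeb
2. f -> v, k -> g, p -> b, t -> d / V _ V: fires at position(s) 9, 11: tavanulubabeb
surface: tavanulubabeb


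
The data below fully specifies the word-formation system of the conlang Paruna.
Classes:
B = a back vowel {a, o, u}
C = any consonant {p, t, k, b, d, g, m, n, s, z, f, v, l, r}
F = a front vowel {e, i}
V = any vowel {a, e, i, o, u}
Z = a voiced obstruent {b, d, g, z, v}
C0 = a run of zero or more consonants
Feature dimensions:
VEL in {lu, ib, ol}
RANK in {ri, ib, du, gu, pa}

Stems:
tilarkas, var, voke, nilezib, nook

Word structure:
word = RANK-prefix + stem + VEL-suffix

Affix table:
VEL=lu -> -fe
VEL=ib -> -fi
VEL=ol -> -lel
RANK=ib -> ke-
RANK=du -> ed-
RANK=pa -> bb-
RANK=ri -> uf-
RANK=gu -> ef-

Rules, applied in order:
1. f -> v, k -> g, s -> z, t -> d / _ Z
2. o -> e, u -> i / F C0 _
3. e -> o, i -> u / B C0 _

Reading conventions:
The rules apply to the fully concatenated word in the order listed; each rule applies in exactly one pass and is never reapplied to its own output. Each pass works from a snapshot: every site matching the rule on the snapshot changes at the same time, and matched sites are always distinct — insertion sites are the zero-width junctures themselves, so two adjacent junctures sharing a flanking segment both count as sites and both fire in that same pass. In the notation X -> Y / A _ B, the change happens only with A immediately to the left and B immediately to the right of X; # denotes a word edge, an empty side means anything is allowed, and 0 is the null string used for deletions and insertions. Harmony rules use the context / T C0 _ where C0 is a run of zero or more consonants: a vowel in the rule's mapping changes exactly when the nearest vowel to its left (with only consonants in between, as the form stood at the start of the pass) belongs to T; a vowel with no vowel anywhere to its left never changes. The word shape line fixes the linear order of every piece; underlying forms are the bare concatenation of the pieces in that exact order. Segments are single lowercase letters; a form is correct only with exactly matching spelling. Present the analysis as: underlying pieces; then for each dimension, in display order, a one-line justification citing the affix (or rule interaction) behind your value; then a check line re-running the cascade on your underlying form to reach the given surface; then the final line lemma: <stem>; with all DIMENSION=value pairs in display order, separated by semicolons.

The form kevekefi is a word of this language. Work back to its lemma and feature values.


underlying: ke-voke-fi
VEL=ib - signalled by the affix -fi
RANK=ib - signalled by the affix ke-
check: kevokefi -> kevokefi -> kevekefi -> kevekefi
lemma: voke; VEL=ib; RANK=ib


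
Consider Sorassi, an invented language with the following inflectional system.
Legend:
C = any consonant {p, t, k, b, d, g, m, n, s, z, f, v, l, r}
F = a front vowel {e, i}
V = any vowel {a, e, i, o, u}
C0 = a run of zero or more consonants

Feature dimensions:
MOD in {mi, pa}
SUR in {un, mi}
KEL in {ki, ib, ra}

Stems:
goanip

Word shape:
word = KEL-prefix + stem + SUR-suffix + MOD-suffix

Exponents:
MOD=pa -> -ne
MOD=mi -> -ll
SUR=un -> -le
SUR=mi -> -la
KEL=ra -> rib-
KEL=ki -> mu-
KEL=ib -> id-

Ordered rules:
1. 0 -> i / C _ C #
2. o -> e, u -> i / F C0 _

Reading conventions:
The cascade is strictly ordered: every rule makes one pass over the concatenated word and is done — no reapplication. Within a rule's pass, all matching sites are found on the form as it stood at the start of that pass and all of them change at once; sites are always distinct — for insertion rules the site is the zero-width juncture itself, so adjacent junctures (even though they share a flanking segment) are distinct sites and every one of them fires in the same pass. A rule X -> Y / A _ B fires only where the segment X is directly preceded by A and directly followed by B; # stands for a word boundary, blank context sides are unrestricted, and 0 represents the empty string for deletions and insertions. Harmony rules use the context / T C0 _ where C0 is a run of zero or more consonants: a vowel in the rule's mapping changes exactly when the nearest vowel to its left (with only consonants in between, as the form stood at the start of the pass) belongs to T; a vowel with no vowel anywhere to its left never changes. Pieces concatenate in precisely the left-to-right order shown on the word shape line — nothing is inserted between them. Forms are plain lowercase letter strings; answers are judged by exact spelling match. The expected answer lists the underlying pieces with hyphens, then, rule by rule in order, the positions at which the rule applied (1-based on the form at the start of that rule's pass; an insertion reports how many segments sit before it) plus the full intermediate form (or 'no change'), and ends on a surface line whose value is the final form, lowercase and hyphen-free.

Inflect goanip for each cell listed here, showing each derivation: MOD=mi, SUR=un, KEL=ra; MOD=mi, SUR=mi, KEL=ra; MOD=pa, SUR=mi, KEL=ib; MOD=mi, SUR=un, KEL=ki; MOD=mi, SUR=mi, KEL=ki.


cell MOD=mi, SUR=un, KEL=ra:
underlying: rib-goanip-le-ll
1. 0 -> i / C _ C #: inserts after position(s) 12: ribgoaniplelil
2. o -> e, u -> i / F C0 _: fires at position(s) 5: ribgeaniplelil
surface: ribgeaniplelil

cell MOD=mi, SUR=mi, KEL=ra:
underlying: rib-goanip-la-ll
1. 0 -> i / C _ C #: inserts after position(s) 12: ribgoaniplalil
2. o -> e, u -> i / F C0 _: fires at position(s) 5: ribgeaniplalil
surface: ribgeaniplalil

cell MOD=pa, SUR=mi, KEL=ib:
underlying: id-goanip-la-ne
1. 0 -> i / C _ C #: no change
2. o -> e, u -> i / F C0 _: fires at position(s) 4: idgeaniplane
surface: idgeaniplane

cell MOD=mi, SUR=un, KEL=ki:
underlying: mu-goanip-le-ll
1. 0 -> i / C _ C #: inserts after position(s) 11: mugoaniplelil
2. o -> e, u -> i / F C0 _: no change
surface: mugoaniplelil

cell MOD=mi, SUR=mi, KEL=ki:
underlying: mu-goanip-la-ll
1. 0 -> i / C _ C #: inserts after position(s) 11: mugoaniplalil
2. o -> e, u -> i / F C0 _: no change
surface: mugoaniplalil


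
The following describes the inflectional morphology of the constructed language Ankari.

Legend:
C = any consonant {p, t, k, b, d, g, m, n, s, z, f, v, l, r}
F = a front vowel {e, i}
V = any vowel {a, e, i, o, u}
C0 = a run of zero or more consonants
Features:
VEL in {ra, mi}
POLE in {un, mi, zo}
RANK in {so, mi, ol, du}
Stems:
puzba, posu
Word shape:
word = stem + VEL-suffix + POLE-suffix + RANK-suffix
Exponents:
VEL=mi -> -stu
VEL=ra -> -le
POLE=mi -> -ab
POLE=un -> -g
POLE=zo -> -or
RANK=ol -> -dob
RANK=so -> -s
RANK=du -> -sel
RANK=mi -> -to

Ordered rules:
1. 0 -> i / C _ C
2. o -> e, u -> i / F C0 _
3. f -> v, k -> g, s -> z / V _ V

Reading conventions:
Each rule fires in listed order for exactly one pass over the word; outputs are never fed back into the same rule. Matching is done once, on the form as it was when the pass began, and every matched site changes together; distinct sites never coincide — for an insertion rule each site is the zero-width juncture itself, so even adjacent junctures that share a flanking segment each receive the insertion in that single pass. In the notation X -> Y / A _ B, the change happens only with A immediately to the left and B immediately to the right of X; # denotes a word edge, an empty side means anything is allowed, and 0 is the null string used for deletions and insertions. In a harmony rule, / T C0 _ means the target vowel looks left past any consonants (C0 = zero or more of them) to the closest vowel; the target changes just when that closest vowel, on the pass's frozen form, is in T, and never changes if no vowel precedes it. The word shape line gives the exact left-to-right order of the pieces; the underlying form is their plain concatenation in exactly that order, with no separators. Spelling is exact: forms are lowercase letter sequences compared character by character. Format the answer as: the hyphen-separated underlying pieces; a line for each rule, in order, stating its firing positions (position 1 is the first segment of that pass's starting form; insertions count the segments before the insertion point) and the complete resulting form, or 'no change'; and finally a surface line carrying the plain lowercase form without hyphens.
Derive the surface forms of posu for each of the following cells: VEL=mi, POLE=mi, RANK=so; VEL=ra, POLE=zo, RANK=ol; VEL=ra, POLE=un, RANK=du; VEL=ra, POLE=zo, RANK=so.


cell VEL=mi, POLE=mi, RANK=so:
underlying: posu-stu-ab-s
1. 0 -> i / C _ C: inserts after position(s) 5, 9: posusituabis
2. o -> e, u -> i / F C0 _: fires at position(s) 8: posusitiabis
3. f -> v, k -> g, s -> z / V _ V: fires at position(s) 3, 5: pozuzitiabis
surface: pozuzitiabis

cell VEL=ra, POLE=zo, RANK=ol:
underlying: posu-le-or-dob
1. 0 -> i / C _ C: inserts after position(s) 8: posuleoridob
2. o -> e, u -> i / F C0 _: fires at position(s) 7, 11: posuleerideb
3. f -> v, k -> g, s -> z / V _ V: fires at position(s) 3: pozuleerideb
surface: pozuleerideb

cell VEL=ra, POLE=un, RANK=du:
underlying: posu-le-g-sel
1. 0 -> i / C _ C: inserts after position(s) 7: posulegisel
2. o -> e, u -> i / F C0 _: no change
3. f -> v, k -> g, s -> z / V _ V: fires at position(s) 3, 9: pozulegizel
surface: pozulegizel

cell VEL=ra, POLE=zo, RANK=so:
underlying: posu-le-or-s
1. 0 -> i / C _ C: inserts after position(s) 8: posuleoris
2. o -> e, u -> i / F C0 _: fires at position(s) 7: posuleeris
3. f -> v, k -> g, s -> z / V _ V: fires at position(s) 3: pozuleeris
surface: pozuleeris


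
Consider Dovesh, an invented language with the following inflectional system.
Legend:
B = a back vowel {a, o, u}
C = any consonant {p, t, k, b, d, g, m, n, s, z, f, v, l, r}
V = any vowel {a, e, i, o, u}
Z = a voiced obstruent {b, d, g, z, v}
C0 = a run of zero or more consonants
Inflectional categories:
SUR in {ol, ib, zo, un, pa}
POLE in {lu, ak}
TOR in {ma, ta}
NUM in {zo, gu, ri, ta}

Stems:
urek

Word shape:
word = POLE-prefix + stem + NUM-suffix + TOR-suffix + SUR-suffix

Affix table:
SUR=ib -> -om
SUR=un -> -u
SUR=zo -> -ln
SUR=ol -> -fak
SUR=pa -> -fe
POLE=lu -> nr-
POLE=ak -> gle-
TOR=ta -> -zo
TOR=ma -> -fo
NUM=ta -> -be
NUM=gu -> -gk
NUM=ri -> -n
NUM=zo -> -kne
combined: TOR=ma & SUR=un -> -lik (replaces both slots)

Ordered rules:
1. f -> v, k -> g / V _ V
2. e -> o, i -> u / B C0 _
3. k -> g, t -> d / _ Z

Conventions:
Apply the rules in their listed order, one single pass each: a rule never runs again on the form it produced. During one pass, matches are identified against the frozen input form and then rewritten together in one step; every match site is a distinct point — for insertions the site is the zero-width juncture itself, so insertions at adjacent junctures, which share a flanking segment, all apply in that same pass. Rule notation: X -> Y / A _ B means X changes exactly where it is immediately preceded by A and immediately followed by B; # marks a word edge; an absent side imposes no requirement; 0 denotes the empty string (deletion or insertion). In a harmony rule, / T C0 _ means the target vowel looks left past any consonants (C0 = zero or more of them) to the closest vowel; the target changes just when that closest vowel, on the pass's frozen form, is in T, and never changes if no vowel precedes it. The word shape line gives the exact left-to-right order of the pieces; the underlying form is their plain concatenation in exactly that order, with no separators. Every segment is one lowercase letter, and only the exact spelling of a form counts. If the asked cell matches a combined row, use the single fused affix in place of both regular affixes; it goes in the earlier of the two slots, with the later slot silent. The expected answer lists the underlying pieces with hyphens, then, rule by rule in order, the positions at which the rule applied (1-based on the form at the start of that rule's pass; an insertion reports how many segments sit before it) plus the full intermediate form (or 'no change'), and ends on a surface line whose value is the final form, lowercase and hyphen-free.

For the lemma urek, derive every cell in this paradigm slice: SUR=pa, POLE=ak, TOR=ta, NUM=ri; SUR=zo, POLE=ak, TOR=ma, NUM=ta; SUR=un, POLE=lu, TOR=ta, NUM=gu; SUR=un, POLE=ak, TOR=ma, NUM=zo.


cell SUR=pa, POLE=ak, TOR=ta, NUM=ri:
underlying: gle-urek-n-zo-fe
1. f -> v, k -> g / V _ V: fires at position(s) 11: gleureknzove
2. e -> o, i -> u / B C0 _: fires at position(s) 6, 12: gleuroknzovo
3. k -> g, t -> d / _ Z: no change
surface: gleuroknzovo

cell SUR=zo, POLE=ak, TOR=ma, NUM=ta:
underlying: gle-urek-be-fo-ln
1. f -> v, k -> g / V _ V: fires at position(s) 10: gleurekbevoln
2. e -> o, i -> u / B C0 _: fires at position(s) 6: gleurokbevoln
3. k -> g, t -> d / _ Z: fires at position(s) 7: gleurogbevoln
surface: gleurogbevoln

cell SUR=un, POLE=lu, TOR=ta, NUM=gu:
underlying: nr-urek-gk-zo-u
1. f -> v, k -> g / V _ V: no change
2. e -> o, i -> u / B C0 _: fires at position(s) 5: nrurokgkzou
3. k -> g, t -> d / _ Z: fires at position(s) 6, 8: nrurogggzou
surface: nrurogggzou

cell SUR=un, POLE=ak, TOR=ma, NUM=zo:
underlying: gle-urek-kne-lik
1. f -> v, k -> g / V _ V: no change
2. e -> o, i -> u / B C0 _: fires at position(s) 6: gleurokknelik
3. k -> g, t -> d / _ Z: no change
surface: gleurokknelik
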